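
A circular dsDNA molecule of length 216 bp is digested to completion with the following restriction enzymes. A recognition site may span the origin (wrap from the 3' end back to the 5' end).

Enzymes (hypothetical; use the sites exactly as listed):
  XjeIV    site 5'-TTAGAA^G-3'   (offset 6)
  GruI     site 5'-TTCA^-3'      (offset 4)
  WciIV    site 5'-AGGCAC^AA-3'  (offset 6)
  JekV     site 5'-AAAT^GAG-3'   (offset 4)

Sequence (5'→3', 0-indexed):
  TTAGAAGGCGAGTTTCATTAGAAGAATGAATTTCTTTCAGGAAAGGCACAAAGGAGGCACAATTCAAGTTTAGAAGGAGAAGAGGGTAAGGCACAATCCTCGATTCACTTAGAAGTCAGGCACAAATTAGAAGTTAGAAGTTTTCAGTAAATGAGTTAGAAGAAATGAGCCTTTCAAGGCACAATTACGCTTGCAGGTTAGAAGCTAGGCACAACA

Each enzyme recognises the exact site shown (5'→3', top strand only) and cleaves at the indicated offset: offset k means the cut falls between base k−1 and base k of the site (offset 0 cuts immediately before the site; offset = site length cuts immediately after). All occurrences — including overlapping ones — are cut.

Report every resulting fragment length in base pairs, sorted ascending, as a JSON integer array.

Site scan:
  XjeIV TTAGAAG/6: at [0, 17, 69, 108, 126, 133, 155, 197] ⇒ [6, 23, 75, 114, 132, 139, 161, 203]
  GruI TTCA/4: at [13, 35, 62, 103, 142, 172] ⇒ [17, 39, 66, 107, 146, 176]
  WciIV AGGCACAA/6: at [43, 54, 88, 117, 176, 206] ⇒ [49, 60, 94, 123, 182, 212]
  JekV AAATGAG/4: at [148, 162] ⇒ [152, 166]

All cut coordinates (distinct, sorted): [6, 17, 23, 39, 49, 60, 66, 75, 94, 107, 114, 123, 132, 139, 146, 152, 161, 166, 176, 182, 203, 212]

Fragment lengths:
  6→17: 11 bp
  17→23: 6 bp
  23→39: 16 bp
  39→49: 10 bp
  49→60: 11 bp
  60→66: 6 bp
  66→75: 9 bp
  75→94: 19 bp
  94→107: 13 bp
  107→114: 7 bp
  114→123: 9 bp
  123→132: 9 bp
  132→139: 7 bp
  139→146: 7 bp
  146→152: 6 bp
  152→161: 9 bp
  161→166: 5 bp
  166→176: 10 bp
  176→182: 6 bp
  182→203: 21 bp
  203→212: 9 bp
  212→6 (wrap): 216-212+6 = 10 bp

[5,6,6,6,6,7,7,7,9,9,9,9,9,10,10,10,11,11,13,16,19,21]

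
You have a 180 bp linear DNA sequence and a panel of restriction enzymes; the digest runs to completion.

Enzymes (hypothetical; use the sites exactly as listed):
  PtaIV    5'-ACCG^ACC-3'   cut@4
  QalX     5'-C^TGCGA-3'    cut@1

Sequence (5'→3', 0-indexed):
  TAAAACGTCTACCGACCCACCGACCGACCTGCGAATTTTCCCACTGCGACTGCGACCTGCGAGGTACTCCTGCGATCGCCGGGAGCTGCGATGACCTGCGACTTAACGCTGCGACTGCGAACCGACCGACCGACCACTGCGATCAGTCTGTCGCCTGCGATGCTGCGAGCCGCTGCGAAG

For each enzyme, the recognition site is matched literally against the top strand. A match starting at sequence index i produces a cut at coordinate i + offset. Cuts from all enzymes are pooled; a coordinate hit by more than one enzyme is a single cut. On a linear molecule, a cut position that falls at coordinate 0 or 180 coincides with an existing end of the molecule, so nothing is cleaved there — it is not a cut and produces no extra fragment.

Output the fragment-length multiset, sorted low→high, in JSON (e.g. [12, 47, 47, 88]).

Per-enzyme occurrences:
  PtaIV ACCGACC/4: at [10, 18, 22, 120, 124, 128] ⇒ [14, 22, 26, 124, 128, 132]
  QalX CTGCGA/1: at [28, 43, 49, 56, 69, 85, 95, 108, 114, 136, 154, 162, 172] ⇒ [29, 44, 50, 57, 70, 86, 96, 109, 115, 137, 155, 163, 173]

All cut coordinates (distinct, sorted): [14, 22, 26, 29, 44, 50, 57, 70, 86, 96, 109, 115, 124, 128, 132, 137, 155, 163, 173]

Fragments:
  [0,14): 14 bp
  [14,22): 8 bp
  [22,26): 4 bp
  [26,29): 3 bp
  [29,44): 15 bp
  [44,50): 6 bp
  [50,57): 7 bp
  [57,70): 13 bp
  [70,86): 16 bp
  [86,96): 10 bp
  [96,109): 13 bp
  [109,115): 6 bp
  [115,124): 9 bp
  [124,128): 4 bp
  [128,132): 4 bp
  [132,137): 5 bp
  [137,155): 18 bp
  [155,163): 8 bp
  [163,173): 10 bp
  [173,180): 7 bp

[3,4,4,4,5,6,6,7,7,8,8,9,10,10,13,13,14,15,16,18]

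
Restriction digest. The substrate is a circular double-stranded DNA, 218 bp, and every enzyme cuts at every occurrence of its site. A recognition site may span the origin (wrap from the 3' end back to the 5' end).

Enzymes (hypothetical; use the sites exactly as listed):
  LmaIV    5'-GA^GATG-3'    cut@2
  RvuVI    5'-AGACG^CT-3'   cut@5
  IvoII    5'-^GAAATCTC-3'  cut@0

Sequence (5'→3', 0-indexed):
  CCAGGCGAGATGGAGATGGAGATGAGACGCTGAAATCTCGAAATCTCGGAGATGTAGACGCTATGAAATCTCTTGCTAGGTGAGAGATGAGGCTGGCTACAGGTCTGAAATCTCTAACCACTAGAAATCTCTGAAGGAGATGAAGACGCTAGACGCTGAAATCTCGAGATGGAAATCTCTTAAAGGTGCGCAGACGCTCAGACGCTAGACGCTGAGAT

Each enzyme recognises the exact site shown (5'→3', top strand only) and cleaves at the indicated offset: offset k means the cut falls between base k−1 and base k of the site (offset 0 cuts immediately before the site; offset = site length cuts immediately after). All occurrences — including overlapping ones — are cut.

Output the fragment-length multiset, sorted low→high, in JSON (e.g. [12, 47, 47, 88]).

[2,2,4,4,6,6,7,7,8,8,9,10,10,10,11,15,15,17,21,21,25]

Scan for sites:
  LmaIV (GAGATG, off=2): starts [6, 12, 18, 48, 83, 136, 165] → cuts [8, 14, 20, 50, 85, 138, 167]
  RvuVI (AGACGCT, off=5): starts [24, 55, 143, 150, 191, 199, 206] → cuts [29, 60, 148, 155, 196, 204, 211]
  IvoII (GAAATCTC, off=0): starts [31, 39, 64, 106, 123, 157, 171] → cuts [31, 39, 64, 106, 123, 157, 171]

All cut coordinates (distinct, sorted): [8, 14, 20, 29, 31, 39, 50, 60, 64, 85, 106, 123, 138, 148, 155, 157, 167, 171, 196, 204, 211]

Fragment lengths:
  8→14: 6 bp
  14→20: 6 bp
  20→29: 9 bp
  29→31: 2 bp
  31→39: 8 bp
  39→50: 11 bp
  50→60: 10 bp
  60→64: 4 bp
  64→85: 21 bp
  85→106: 21 bp
  106→123: 17 bp
  123→138: 15 bp
  138→148: 10 bp
  148→155: 7 bp
  155→157: 2 bp
  157→167: 10 bp
  167→171: 4 bp
  171→196: 25 bp
  196→204: 8 bp
  204→211: 7 bp
  211→8 (wrap): 218-211+8 = 15 bp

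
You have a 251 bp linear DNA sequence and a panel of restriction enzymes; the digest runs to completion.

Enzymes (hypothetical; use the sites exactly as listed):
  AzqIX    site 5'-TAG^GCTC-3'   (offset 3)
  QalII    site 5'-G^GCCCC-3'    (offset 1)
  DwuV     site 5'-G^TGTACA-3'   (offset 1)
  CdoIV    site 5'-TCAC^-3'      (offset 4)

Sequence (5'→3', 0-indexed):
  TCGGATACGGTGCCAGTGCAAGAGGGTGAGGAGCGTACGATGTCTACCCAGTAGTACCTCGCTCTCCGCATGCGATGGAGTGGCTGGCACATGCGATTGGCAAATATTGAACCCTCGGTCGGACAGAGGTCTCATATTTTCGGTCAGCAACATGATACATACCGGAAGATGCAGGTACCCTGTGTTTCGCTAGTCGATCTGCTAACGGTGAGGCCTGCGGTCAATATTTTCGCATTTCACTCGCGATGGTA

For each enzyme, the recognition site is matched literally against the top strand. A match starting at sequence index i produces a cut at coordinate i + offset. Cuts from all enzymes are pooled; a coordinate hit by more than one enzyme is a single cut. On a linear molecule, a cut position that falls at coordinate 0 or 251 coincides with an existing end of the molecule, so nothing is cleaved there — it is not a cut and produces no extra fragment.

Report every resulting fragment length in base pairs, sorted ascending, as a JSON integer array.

Scan for sites:
  AzqIX (TAGGCTC, off=3): no sites
  QalII (GGCCCC, off=1): no sites
  DwuV (GTGTACA, off=1): no sites
  CdoIV (TCAC, off=4): starts [236] → cuts [240]

All cut coordinates (distinct, sorted): [240]

Fragments:
  [0,240): 240 bp
  [240,251): 11 bp

[11,240]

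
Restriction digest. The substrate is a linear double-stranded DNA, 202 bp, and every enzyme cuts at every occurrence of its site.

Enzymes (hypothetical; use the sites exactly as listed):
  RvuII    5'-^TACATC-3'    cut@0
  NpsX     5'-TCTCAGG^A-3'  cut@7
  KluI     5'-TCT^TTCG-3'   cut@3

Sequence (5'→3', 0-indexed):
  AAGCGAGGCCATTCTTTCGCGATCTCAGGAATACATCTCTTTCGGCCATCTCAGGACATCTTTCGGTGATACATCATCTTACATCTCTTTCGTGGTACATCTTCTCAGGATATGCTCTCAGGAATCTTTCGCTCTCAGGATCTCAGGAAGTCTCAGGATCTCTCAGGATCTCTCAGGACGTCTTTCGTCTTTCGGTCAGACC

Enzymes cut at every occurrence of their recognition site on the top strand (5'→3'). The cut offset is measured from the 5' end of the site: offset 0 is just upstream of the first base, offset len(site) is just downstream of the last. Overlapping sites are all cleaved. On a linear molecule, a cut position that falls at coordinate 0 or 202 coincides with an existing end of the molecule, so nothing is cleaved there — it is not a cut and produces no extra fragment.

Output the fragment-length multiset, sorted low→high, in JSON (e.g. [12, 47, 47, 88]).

[2,5,6,6,7,7,8,8,9,9,10,10,10,10,12,12,13,14,14,15,15]

Scan for sites:
  RvuII TACATC/0: at [31, 69, 79, 95] ⇒ [31, 69, 79, 95]
  NpsX TCTCAGGA/7: at [22, 48, 102, 115, 132, 140, 150, 160, 170] ⇒ [29, 55, 109, 122, 139, 147, 157, 167, 177]
  KluI TCTTTCG/3: at [12, 37, 58, 85, 124, 180, 187] ⇒ [15, 40, 61, 88, 127, 183, 190]

Pooled cuts: [15, 29, 31, 40, 55, 61, 69, 79, 88, 95, 109, 122, 127, 139, 147, 157, 167, 177, 183, 190]

Fragments:
  [0,15): 15 bp
  [15,29): 14 bp
  [29,31): 2 bp
  [31,40): 9 bp
  [40,55): 15 bp
  [55,61): 6 bp
  [61,69): 8 bp
  [69,79): 10 bp
  [79,88): 9 bp
  [88,95): 7 bp
  [95,109): 14 bp
  [109,122): 13 bp
  [122,127): 5 bp
  [127,139): 12 bp
  [139,147): 8 bp
  [147,157): 10 bp
  [157,167): 10 bp
  [167,177): 10 bp
  [177,183): 6 bp
  [183,190): 7 bp
  [190,202): 12 bp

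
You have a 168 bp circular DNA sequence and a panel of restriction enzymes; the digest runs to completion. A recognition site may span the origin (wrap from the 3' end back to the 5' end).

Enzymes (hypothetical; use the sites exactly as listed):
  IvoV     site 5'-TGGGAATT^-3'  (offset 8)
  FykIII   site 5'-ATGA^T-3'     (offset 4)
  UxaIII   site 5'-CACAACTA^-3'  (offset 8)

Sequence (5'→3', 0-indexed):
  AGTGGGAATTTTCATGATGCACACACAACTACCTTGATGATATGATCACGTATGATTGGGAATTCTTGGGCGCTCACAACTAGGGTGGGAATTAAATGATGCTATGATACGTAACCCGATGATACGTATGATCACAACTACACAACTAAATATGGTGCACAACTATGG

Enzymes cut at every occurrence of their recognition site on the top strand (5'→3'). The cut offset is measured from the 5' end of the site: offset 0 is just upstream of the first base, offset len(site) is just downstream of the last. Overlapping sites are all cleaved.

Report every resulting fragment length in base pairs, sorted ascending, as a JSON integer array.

[5,6,7,8,8,9,9,9,9,10,11,13,14,15,17,18]

Site scan:
  IvoV (TGGGAATT, off=8): starts [2, 56, 85] → cuts [10, 64, 93]
  FykIII (ATGAT, off=4): starts [13, 36, 41, 51, 95, 103, 118, 127] → cuts [17, 40, 45, 55, 99, 107, 122, 131]
  UxaIII (CACAACTA, off=8): starts [23, 74, 132, 140, 157] → cuts [31, 82, 140, 148, 165]

Pooled cuts: [10, 17, 31, 40, 45, 55, 64, 82, 93, 99, 107, 122, 131, 140, 148, 165]

Fragment lengths:
  10→17: 7 bp
  17→31: 14 bp
  31→40: 9 bp
  40→45: 5 bp
  45→55: 10 bp
  55→64: 9 bp
  64→82: 18 bp
  82→93: 11 bp
  93→99: 6 bp
  99→107: 8 bp
  107→122: 15 bp
  122→131: 9 bp
  131→140: 9 bp
  140→148: 8 bp
  148→165: 17 bp
  165→10 (wrap): 168-165+10 = 13 bp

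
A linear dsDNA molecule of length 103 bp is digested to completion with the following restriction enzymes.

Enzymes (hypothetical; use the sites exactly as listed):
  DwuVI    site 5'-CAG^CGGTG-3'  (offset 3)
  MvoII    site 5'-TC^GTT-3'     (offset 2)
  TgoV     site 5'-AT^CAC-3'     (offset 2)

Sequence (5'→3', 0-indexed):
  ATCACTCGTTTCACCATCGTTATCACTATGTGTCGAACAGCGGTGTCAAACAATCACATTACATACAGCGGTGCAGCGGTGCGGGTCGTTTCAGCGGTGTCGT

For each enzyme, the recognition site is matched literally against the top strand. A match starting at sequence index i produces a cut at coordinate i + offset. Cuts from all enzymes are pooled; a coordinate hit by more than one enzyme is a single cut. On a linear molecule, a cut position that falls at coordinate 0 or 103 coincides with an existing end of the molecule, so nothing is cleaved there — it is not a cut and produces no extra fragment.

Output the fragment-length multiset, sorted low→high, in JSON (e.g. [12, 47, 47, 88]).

[2,5,5,7,8,9,11,11,14,14,17]

Per-enzyme occurrences:
  DwuVI CAGCGGTG/3: at [37, 65, 73, 91] ⇒ [40, 68, 76, 94]
  MvoII TCGTT/2: at [5, 16, 85] ⇒ [7, 18, 87]
  TgoV ATCAC/2: at [0, 21, 52] ⇒ [2, 23, 54]

All cut coordinates (distinct, sorted): [2, 7, 18, 23, 40, 54, 68, 76, 87, 94]

Fragments:
  [0,2): 2 bp
  [2,7): 5 bp
  [7,18): 11 bp
  [18,23): 5 bp
  [23,40): 17 bp
  [40,54): 14 bp
  [54,68): 14 bp
  [68,76): 8 bp
  [76,87): 11 bp
  [87,94): 7 bp
  [94,103): 9 bp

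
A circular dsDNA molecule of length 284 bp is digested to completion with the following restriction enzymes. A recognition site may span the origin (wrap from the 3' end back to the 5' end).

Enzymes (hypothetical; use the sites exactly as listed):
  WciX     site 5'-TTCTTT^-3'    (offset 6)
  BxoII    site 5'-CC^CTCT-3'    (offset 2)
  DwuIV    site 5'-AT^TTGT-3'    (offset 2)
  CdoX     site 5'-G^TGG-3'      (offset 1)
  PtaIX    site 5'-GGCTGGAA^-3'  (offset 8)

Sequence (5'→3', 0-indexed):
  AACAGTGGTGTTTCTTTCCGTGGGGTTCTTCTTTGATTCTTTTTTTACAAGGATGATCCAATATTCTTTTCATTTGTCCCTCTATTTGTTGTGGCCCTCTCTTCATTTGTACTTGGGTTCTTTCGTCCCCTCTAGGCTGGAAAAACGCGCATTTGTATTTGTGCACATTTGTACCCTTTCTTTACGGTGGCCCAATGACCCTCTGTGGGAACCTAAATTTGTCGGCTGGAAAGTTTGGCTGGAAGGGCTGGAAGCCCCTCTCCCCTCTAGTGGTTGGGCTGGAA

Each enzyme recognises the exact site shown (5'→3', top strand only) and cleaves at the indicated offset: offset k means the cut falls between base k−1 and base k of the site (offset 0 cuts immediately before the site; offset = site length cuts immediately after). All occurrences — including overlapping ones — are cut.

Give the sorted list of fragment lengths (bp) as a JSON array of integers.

[3,4,4,4,5,5,5,6,6,6,6,6,6,7,8,9,10,10,10,12,13,13,13,13,13,14,14,15,17,27]

Scan for sites:
  WciX (TTCTTT, off=6): starts [11, 28, 36, 63, 117, 177] → cuts [17, 34, 42, 69, 123, 183]
  BxoII (CCCTCT, off=2): starts [77, 94, 127, 198, 255, 262] → cuts [79, 96, 129, 200, 257, 264]
  DwuIV (ATTTGT, off=2): starts [71, 83, 104, 150, 156, 166, 216] → cuts [73, 85, 106, 152, 158, 168, 218]
  CdoX (GTGG, off=1): starts [4, 19, 90, 186, 204, 269] → cuts [5, 20, 91, 187, 205, 270]
  PtaIX (GGCTGGAA, off=8): starts [134, 223, 236, 245, 276] → cuts [0, 142, 231, 244, 253]

All cut coordinates (distinct, sorted): [0, 5, 17, 20, 34, 42, 69, 73, 79, 85, 91, 96, 106, 123, 129, 142, 152, 158, 168, 183, 187, 200, 205, 218, 231, 244, 253, 257, 264, 270]

Fragments:
  0→5: 5 bp
  5→17: 12 bp
  17→20: 3 bp
  20→34: 14 bp
  34→42: 8 bp
  42→69: 27 bp
  69→73: 4 bp
  73→79: 6 bp
  79→85: 6 bp
  85→91: 6 bp
  91→96: 5 bp
  96→106: 10 bp
  106→123: 17 bp
  123→129: 6 bp
  129→142: 13 bp
  142→152: 10 bp
  152→158: 6 bp
  158→168: 10 bp
  168→183: 15 bp
  183→187: 4 bp
  187→200: 13 bp
  200→205: 5 bp
  205→218: 13 bp
  218→231: 13 bp
  231→244: 13 bp
  244→253: 9 bp
  253→257: 4 bp
  257→264: 7 bp
  264→270: 6 bp
  270→0 (wrap): 284-270+0 = 14 bp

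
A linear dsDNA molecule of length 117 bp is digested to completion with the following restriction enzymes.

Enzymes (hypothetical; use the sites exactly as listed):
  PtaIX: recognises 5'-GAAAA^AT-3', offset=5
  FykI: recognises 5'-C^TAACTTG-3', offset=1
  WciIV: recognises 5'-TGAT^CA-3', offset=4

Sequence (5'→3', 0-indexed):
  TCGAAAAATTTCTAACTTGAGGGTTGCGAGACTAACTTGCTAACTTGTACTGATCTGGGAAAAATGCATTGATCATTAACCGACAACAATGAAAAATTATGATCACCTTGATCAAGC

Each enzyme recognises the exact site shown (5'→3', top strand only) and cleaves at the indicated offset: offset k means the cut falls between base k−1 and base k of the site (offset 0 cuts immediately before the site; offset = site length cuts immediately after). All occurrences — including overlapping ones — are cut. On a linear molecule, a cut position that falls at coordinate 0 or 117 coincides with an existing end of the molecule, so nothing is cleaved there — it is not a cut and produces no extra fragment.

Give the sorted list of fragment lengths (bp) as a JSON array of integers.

Site scan:
  PtaIX (GAAAAAT, off=5): starts [2, 58, 90] → cuts [7, 63, 95]
  FykI (CTAACTTG, off=1): starts [11, 31, 39] → cuts [12, 32, 40]
  WciIV (TGATCA, off=4): starts [69, 99, 108] → cuts [73, 103, 112]

Pooled cuts: [7, 12, 32, 40, 63, 73, 95, 103, 112]

Fragments:
  [0,7): 7 bp
  [7,12): 5 bp
  [12,32): 20 bp
  [32,40): 8 bp
  [40,63): 23 bp
  [63,73): 10 bp
  [73,95): 22 bp
  [95,103): 8 bp
  [103,112): 9 bp
  [112,117): 5 bp

[5,5,7,8,8,9,10,20,22,23]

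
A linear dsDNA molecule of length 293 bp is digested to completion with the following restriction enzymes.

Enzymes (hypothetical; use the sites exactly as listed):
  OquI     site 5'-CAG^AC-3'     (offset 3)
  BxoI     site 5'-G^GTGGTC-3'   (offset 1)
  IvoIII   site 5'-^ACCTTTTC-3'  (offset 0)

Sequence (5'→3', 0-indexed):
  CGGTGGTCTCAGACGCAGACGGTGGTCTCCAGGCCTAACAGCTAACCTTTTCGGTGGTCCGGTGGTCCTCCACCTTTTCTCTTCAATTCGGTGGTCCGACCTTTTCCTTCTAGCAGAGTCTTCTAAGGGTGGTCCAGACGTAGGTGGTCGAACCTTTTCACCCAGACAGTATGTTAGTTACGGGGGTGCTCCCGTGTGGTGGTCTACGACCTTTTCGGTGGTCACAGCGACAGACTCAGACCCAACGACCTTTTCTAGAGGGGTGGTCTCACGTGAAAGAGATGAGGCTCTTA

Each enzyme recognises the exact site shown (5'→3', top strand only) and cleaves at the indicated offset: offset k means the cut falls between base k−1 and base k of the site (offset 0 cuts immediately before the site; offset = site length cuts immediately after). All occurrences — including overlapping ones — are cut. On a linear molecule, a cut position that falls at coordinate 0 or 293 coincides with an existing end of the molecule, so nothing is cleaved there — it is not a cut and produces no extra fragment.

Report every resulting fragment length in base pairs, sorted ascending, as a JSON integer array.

[2,3,6,6,6,8,8,8,8,9,9,9,10,10,10,14,15,16,19,23,30,31,33]

Per-enzyme occurrences:
  OquI CAGAC/3: at [9, 15, 134, 162, 230, 236] ⇒ [12, 18, 137, 165, 233, 239]
  BxoI GGTGGTC/1: at [1, 20, 52, 60, 89, 127, 142, 197, 216, 261] ⇒ [2, 21, 53, 61, 90, 128, 143, 198, 217, 262]
  IvoIII ACCTTTTC/0: at [44, 71, 98, 151, 208, 247] ⇒ [44, 71, 98, 151, 208, 247]

All cut coordinates (distinct, sorted): [2, 12, 18, 21, 44, 53, 61, 71, 90, 98, 128, 137, 143, 151, 165, 198, 208, 217, 233, 239, 247, 262]

Fragments:
  [0,2): 2 bp
  [2,12): 10 bp
  [12,18): 6 bp
  [18,21): 3 bp
  [21,44): 23 bp
  [44,53): 9 bp
  [53,61): 8 bp
  [61,71): 10 bp
  [71,90): 19 bp
  [90,98): 8 bp
  [98,128): 30 bp
  [128,137): 9 bp
  [137,143): 6 bp
  [143,151): 8 bp
  [151,165): 14 bp
  [165,198): 33 bp
  [198,208): 10 bp
  [208,217): 9 bp
  [217,233): 16 bp
  [233,239): 6 bp
  [239,247): 8 bp
  [247,262): 15 bp
  [262,293): 31 bp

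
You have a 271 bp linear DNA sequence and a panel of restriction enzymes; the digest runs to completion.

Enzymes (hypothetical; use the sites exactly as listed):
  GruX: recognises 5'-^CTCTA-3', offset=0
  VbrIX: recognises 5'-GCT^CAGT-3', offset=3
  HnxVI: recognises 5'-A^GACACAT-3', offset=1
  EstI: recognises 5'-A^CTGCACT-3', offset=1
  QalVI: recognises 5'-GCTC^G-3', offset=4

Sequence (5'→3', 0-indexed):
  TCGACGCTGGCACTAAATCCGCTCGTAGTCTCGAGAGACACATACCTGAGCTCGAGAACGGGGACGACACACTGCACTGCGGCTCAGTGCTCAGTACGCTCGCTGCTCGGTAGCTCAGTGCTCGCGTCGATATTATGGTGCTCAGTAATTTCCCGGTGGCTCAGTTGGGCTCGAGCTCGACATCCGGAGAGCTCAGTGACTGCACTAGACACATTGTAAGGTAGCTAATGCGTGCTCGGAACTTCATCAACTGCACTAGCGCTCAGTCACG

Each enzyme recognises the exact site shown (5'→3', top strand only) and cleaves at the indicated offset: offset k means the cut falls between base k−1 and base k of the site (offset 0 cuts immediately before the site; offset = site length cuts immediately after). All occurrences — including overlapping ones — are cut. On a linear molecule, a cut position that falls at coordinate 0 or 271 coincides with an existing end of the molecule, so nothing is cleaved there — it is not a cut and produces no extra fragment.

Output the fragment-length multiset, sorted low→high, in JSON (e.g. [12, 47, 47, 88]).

[6,6,7,7,7,8,8,8,10,11,12,13,13,13,15,17,18,19,19,24,30]

Scan for sites:
  GruX (CTCTA, off=0): no sites
  VbrIX (GCTCAGT, off=3): starts [81, 88, 112, 139, 158, 190, 260] → cuts [84, 91, 115, 142, 161, 193, 263]
  HnxVI (AGACACAT, off=1): starts [35, 206] → cuts [36, 207]
  EstI (ACTGCACT, off=1): starts [70, 198, 249] → cuts [71, 199, 250]
  QalVI (GCTCG, off=4): starts [20, 49, 97, 104, 119, 168, 174, 233] → cuts [24, 53, 101, 108, 123, 172, 178, 237]

All cut coordinates (distinct, sorted): [24, 36, 53, 71, 84, 91, 101, 108, 115, 123, 142, 161, 172, 178, 193, 199, 207, 237, 250, 263]

Fragments:
  [0,24): 24 bp
  [24,36): 12 bp
  [36,53): 17 bp
  [53,71): 18 bp
  [71,84): 13 bp
  [84,91): 7 bp
  [91,101): 10 bp
  [101,108): 7 bp
  [108,115): 7 bp
  [115,123): 8 bp
  [123,142): 19 bp
  [142,161): 19 bp
  [161,172): 11 bp
  [172,178): 6 bp
  [178,193): 15 bp
  [193,199): 6 bp
  [199,207): 8 bp
  [207,237): 30 bp
  [237,250): 13 bp
  [250,263): 13 bp
  [263,271): 8 bp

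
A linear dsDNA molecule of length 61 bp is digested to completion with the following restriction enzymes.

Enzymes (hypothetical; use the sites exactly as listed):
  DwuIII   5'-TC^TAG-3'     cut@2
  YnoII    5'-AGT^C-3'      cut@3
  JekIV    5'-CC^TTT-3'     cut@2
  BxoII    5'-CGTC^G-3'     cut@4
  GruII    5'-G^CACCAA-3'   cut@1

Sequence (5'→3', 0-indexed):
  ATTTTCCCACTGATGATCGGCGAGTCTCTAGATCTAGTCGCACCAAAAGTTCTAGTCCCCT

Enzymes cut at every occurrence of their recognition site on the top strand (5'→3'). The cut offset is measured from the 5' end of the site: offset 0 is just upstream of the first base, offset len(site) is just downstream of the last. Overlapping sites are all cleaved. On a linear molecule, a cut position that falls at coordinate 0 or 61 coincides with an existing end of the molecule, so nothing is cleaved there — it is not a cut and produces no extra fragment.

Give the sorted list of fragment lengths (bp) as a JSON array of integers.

Site scan:
  DwuIII (TCTAG, off=2): starts [26, 32, 50] → cuts [28, 34, 52]
  YnoII (AGTC, off=3): starts [22, 35, 53] → cuts [25, 38, 56]
  JekIV (CCTTT, off=2): no sites
  BxoII (CGTCG, off=4): no sites
  GruII (GCACCAA, off=1): starts [39] → cuts [40]

Pooled cuts: [25, 28, 34, 38, 40, 52, 56]

Fragment lengths:
  [0,25): 25 bp
  [25,28): 3 bp
  [28,34): 6 bp
  [34,38): 4 bp
  [38,40): 2 bp
  [40,52): 12 bp
  [52,56): 4 bp
  [56,61): 5 bp

[2,3,4,4,5,6,12,25]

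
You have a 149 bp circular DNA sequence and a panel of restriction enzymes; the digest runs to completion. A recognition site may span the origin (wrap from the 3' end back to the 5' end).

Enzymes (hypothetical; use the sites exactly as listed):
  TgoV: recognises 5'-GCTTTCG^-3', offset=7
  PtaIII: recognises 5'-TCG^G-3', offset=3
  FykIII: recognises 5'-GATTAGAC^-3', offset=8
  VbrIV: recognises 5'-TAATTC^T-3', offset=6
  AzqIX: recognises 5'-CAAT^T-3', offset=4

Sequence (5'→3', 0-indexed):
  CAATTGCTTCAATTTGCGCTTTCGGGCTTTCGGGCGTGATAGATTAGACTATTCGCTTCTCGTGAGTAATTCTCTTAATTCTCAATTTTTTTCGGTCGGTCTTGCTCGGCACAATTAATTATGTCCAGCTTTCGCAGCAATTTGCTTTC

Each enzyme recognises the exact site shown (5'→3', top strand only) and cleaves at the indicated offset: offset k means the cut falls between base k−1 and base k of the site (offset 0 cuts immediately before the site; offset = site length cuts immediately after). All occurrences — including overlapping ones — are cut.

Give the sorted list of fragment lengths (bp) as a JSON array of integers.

Per-enzyme occurrences:
  TgoV GCTTTCG/7: at [17, 25, 127] ⇒ [24, 32, 134]
  PtaIII TCGG/3: at [21, 29, 91, 95, 105] ⇒ [24, 32, 94, 98, 108]
  FykIII GATTAGAC/8: at [41] ⇒ [49]
  VbrIV TAATTCT/6: at [66, 75] ⇒ [72, 81]
  AzqIX CAATT/4: at [0, 9, 82, 111, 137] ⇒ [4, 13, 86, 115, 141]

Pooled cuts: [4, 13, 24, 32, 49, 72, 81, 86, 94, 98, 108, 115, 134, 141]

Fragment lengths:
  4→13: 9 bp
  13→24: 11 bp
  24→32: 8 bp
  32→49: 17 bp
  49→72: 23 bp
  72→81: 9 bp
  81→86: 5 bp
  86→94: 8 bp
  94→98: 4 bp
  98→108: 10 bp
  108→115: 7 bp
  115→134: 19 bp
  134→141: 7 bp
  141→4 (wrap): 149-141+4 = 12 bp

[4,5,7,7,8,8,9,9,10,11,12,17,19,23]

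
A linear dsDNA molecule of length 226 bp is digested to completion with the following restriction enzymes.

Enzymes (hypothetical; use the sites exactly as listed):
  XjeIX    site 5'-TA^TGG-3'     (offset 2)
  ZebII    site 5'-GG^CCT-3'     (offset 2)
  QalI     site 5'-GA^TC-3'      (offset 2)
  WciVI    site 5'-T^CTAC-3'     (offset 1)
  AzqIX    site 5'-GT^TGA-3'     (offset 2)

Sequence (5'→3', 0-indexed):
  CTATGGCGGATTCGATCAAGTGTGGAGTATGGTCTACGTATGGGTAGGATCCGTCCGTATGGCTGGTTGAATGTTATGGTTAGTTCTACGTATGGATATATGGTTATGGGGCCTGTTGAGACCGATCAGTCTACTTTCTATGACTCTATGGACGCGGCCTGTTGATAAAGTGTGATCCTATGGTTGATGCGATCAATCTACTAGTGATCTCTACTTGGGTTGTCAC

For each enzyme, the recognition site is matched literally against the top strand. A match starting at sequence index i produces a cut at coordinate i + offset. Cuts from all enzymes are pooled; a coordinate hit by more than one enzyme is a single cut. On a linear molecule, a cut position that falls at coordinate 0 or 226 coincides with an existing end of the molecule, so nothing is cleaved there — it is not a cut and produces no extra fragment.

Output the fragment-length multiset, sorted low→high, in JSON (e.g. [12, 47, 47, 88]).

[3,3,4,4,5,5,5,5,5,5,6,7,7,8,8,8,9,9,9,9,9,10,10,12,13,14,16,18]

Per-enzyme occurrences:
  XjeIX TATGG/2: at [1, 27, 38, 57, 74, 90, 98, 104, 146, 178] ⇒ [3, 29, 40, 59, 76, 92, 100, 106, 148, 180]
  ZebII GGCCT/2: at [109, 155] ⇒ [111, 157]
  QalI GATC/2: at [13, 47, 123, 173, 190, 205] ⇒ [15, 49, 125, 175, 192, 207]
  WciVI TCTAC/1: at [32, 84, 129, 196, 209] ⇒ [33, 85, 130, 197, 210]
  AzqIX GTTGA/2: at [65, 114, 160, 182] ⇒ [67, 116, 162, 184]

Pooled cuts: [3, 15, 29, 33, 40, 49, 59, 67, 76, 85, 92, 100, 106, 111, 116, 125, 130, 148, 157, 162, 175, 180, 184, 192, 197, 207, 210]

Fragment lengths:
  [0,3): 3 bp
  [3,15): 12 bp
  [15,29): 14 bp
  [29,33): 4 bp
  [33,40): 7 bp
  [40,49): 9 bp
  [49,59): 10 bp
  [59,67): 8 bp
  [67,76): 9 bp
  [76,85): 9 bp
  [85,92): 7 bp
  [92,100): 8 bp
  [100,106): 6 bp
  [106,111): 5 bp
  [111,116): 5 bp
  [116,125): 9 bp
  [125,130): 5 bp
  [130,148): 18 bp
  [148,157): 9 bp
  [157,162): 5 bp
  [162,175): 13 bp
  [175,180): 5 bp
  [180,184): 4 bp
  [184,192): 8 bp
  [192,197): 5 bp
  [197,207): 10 bp
  [207,210): 3 bp
  [210,226): 16 bp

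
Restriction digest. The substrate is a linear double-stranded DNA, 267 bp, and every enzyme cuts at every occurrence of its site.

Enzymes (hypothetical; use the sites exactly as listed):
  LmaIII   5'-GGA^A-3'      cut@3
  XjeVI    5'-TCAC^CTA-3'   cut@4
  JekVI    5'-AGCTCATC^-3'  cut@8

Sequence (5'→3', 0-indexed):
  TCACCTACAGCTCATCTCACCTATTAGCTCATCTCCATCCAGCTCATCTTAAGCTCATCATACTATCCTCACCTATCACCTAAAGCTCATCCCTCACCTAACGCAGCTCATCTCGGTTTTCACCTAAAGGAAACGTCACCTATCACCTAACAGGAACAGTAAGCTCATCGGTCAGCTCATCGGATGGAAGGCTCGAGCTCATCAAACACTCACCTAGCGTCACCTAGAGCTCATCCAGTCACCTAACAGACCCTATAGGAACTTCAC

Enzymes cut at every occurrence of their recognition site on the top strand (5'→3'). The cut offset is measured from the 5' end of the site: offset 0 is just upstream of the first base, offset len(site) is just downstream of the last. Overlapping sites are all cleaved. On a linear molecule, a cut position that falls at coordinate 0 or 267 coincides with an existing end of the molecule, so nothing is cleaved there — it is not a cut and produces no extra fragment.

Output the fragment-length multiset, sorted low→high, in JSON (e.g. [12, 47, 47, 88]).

[4,4,6,7,7,7,7,7,8,8,9,10,10,11,11,12,12,12,12,13,13,14,15,15,15,18]

Site scan:
  LmaIII (GGAA, off=3): starts [128, 152, 185, 257] → cuts [131, 155, 188, 260]
  XjeVI (TCACCTA, off=4): starts [0, 16, 68, 75, 93, 119, 135, 142, 209, 219, 238] → cuts [4, 20, 72, 79, 97, 123, 139, 146, 213, 223, 242]
  JekVI (AGCTCATC, off=8): starts [8, 25, 40, 51, 83, 104, 161, 173, 195, 227] → cuts [16, 33, 48, 59, 91, 112, 169, 181, 203, 235]

All cut coordinates (distinct, sorted): [4, 16, 20, 33, 48, 59, 72, 79, 91, 97, 112, 123, 131, 139, 146, 155, 169, 181, 188, 203, 213, 223, 235, 242, 260]

Fragment lengths:
  [0,4): 4 bp
  [4,16): 12 bp
  [16,20): 4 bp
  [20,33): 13 bp
  [33,48): 15 bp
  [48,59): 11 bp
  [59,72): 13 bp
  [72,79): 7 bp
  [79,91): 12 bp
  [91,97): 6 bp
  [97,112): 15 bp
  [112,123): 11 bp
  [123,131): 8 bp
  [131,139): 8 bp
  [139,146): 7 bp
  [146,155): 9 bp
  [155,169): 14 bp
  [169,181): 12 bp
  [181,188): 7 bp
  [188,203): 15 bp
  [203,213): 10 bp
  [213,223): 10 bp
  [223,235): 12 bp
  [235,242): 7 bp
  [242,260): 18 bp
  [260,267): 7 bp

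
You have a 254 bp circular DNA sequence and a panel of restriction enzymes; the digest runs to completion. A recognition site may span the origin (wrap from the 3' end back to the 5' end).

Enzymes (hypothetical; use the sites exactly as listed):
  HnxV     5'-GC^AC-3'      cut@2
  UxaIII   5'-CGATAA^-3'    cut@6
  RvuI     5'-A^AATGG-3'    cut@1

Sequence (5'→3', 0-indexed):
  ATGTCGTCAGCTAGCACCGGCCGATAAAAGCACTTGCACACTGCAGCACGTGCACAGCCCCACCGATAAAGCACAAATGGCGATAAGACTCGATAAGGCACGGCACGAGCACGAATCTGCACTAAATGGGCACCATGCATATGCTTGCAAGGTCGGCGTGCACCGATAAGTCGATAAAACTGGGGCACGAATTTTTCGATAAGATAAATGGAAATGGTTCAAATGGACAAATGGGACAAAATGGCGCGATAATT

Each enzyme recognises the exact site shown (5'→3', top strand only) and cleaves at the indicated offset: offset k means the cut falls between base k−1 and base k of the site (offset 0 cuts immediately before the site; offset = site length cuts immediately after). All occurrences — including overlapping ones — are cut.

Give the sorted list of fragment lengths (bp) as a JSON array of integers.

Scan for sites:
  HnxV GCAC/2: at [13, 29, 35, 45, 51, 70, 97, 102, 108, 118, 129, 159, 184] ⇒ [15, 31, 37, 47, 53, 72, 99, 104, 110, 120, 131, 161, 186]
  UxaIII CGATAA/6: at [21, 63, 80, 90, 163, 171, 196, 246] ⇒ [27, 69, 86, 96, 169, 177, 202, 252]
  RvuI AAATGG/1: at [74, 123, 205, 211, 220, 228, 238] ⇒ [75, 124, 206, 212, 221, 229, 239]

All cut coordinates (distinct, sorted): [15, 27, 31, 37, 47, 53, 69, 72, 75, 86, 96, 99, 104, 110, 120, 124, 131, 161, 169, 177, 186, 202, 206, 212, 221, 229, 239, 252]

Fragments:
  15→27: 12 bp
  27→31: 4 bp
  31→37: 6 bp
  37→47: 10 bp
  47→53: 6 bp
  53→69: 16 bp
  69→72: 3 bp
  72→75: 3 bp
  75→86: 11 bp
  86→96: 10 bp
  96→99: 3 bp
  99→104: 5 bp
  104→110: 6 bp
  110→120: 10 bp
  120→124: 4 bp
  124→131: 7 bp
  131→161: 30 bp
  161→169: 8 bp
  169→177: 8 bp
  177→186: 9 bp
  186→202: 16 bp
  202→206: 4 bp
  206→212: 6 bp
  212→221: 9 bp
  221→229: 8 bp
  229→239: 10 bp
  239→252: 13 bp
  252→15 (wrap): 254-252+15 = 17 bp

[3,3,3,4,4,4,5,6,6,6,6,7,8,8,8,9,9,10,10,10,10,11,12,13,16,16,17,30]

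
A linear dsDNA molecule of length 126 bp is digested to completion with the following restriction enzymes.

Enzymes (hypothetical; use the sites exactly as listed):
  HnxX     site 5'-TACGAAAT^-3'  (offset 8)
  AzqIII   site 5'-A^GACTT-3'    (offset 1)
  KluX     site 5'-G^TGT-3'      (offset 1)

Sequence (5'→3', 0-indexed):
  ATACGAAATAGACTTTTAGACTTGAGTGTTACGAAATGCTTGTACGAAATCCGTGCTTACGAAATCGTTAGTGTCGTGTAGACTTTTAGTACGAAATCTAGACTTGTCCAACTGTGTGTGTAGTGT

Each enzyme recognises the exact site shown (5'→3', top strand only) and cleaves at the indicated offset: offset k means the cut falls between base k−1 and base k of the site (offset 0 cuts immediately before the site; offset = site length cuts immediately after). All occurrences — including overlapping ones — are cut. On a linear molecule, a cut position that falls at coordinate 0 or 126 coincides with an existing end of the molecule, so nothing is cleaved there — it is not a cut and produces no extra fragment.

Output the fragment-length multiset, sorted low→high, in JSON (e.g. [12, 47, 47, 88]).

[1,2,2,3,3,4,5,5,6,8,8,9,11,13,14,15,17]

Scan for sites:
  HnxX TACGAAAT/8: at [1, 29, 42, 57, 89] ⇒ [9, 37, 50, 65, 97]
  AzqIII AGACTT/1: at [9, 17, 79, 99] ⇒ [10, 18, 80, 100]
  KluX GTGT/1: at [25, 70, 75, 113, 115, 117, 122] ⇒ [26, 71, 76, 114, 116, 118, 123]

Pooled cuts: [9, 10, 18, 26, 37, 50, 65, 71, 76, 80, 97, 100, 114, 116, 118, 123]

Fragments:
  [0,9): 9 bp
  [9,10): 1 bp
  [10,18): 8 bp
  [18,26): 8 bp
  [26,37): 11 bp
  [37,50): 13 bp
  [50,65): 15 bp
  [65,71): 6 bp
  [71,76): 5 bp
  [76,80): 4 bp
  [80,97): 17 bp
  [97,100): 3 bp
  [100,114): 14 bp
  [114,116): 2 bp
  [116,118): 2 bp
  [118,123): 5 bp
  [123,126): 3 bp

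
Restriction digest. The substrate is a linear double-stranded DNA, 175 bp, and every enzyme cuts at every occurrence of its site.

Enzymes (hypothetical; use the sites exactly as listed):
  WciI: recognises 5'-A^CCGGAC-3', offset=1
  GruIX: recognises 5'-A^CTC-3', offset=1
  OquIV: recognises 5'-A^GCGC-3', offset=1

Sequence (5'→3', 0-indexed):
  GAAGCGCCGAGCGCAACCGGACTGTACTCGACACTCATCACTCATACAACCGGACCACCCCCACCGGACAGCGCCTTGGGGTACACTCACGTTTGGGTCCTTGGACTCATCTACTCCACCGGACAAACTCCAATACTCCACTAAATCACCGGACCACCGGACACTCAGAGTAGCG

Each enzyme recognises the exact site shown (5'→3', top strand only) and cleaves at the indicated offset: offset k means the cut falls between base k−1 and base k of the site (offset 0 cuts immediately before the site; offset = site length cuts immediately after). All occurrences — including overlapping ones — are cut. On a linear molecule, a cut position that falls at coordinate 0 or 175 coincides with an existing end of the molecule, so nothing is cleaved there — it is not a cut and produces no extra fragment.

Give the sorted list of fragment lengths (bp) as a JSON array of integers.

[3,5,6,7,7,7,7,7,8,8,8,9,9,10,12,13,14,15,20]

Scan for sites:
  WciI (ACCGGAC, off=1): starts [15, 48, 62, 117, 147, 155] → cuts [16, 49, 63, 118, 148, 156]
  GruIX (ACTC, off=1): starts [25, 32, 39, 84, 104, 112, 126, 134, 162] → cuts [26, 33, 40, 85, 105, 113, 127, 135, 163]
  OquIV (AGCGC, off=1): starts [2, 9, 69] → cuts [3, 10, 70]

Pooled cuts: [3, 10, 16, 26, 33, 40, 49, 63, 70, 85, 105, 113, 118, 127, 135, 148, 156, 163]

Fragment lengths:
  [0,3): 3 bp
  [3,10): 7 bp
  [10,16): 6 bp
  [16,26): 10 bp
  [26,33): 7 bp
  [33,40): 7 bp
  [40,49): 9 bp
  [49,63): 14 bp
  [63,70): 7 bp
  [70,85): 15 bp
  [85,105): 20 bp
  [105,113): 8 bp
  [113,118): 5 bp
  [118,127): 9 bp
  [127,135): 8 bp
  [135,148): 13 bp
  [148,156): 8 bp
  [156,163): 7 bp
  [163,175): 12 bp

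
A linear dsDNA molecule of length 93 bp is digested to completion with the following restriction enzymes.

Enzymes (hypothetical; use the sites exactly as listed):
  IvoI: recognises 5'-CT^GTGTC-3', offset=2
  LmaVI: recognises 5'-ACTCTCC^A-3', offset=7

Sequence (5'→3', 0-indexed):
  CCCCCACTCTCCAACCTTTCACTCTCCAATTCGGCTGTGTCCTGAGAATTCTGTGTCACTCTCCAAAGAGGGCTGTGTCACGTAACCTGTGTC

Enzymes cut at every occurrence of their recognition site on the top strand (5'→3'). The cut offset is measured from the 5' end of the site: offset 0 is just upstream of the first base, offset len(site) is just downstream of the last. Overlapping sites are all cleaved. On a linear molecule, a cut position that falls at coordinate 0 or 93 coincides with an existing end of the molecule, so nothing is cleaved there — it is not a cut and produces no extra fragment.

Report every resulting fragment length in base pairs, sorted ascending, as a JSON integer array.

[5,9,10,12,12,14,15,16]

Site scan:
  IvoI (CTGTGTC, off=2): starts [34, 50, 72, 86] → cuts [36, 52, 74, 88]
  LmaVI (ACTCTCCA, off=7): starts [5, 20, 57] → cuts [12, 27, 64]

Pooled cuts: [12, 27, 36, 52, 64, 74, 88]

Fragments:
  [0,12): 12 bp
  [12,27): 15 bp
  [27,36): 9 bp
  [36,52): 16 bp
  [52,64): 12 bp
  [64,74): 10 bp
  [74,88): 14 bp
  [88,93): 5 bp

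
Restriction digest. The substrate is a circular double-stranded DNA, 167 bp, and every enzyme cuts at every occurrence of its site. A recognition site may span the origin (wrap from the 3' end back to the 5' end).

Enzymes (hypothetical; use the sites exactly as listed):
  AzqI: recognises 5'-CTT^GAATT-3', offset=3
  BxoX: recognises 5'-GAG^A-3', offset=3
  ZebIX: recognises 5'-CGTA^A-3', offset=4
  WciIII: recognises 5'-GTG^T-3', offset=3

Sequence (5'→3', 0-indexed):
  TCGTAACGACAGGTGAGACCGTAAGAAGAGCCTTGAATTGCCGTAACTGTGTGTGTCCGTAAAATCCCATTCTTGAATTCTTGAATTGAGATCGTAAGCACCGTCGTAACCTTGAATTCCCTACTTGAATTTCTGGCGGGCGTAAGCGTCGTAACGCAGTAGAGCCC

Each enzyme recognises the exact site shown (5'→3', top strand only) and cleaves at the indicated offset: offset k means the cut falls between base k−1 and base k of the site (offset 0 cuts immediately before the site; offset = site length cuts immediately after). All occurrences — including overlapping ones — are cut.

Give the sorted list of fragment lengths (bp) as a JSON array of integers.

Scan for sites:
  AzqI (CTTGAATT, off=3): starts [31, 71, 79, 110, 123] → cuts [34, 74, 82, 113, 126]
  BxoX (GAGA, off=3): starts [14, 87] → cuts [17, 90]
  ZebIX (CGTAA, off=4): starts [1, 19, 41, 57, 92, 104, 140, 149] → cuts [5, 23, 45, 61, 96, 108, 144, 153]
  WciIII (GTGT, off=3): starts [48, 50, 52] → cuts [51, 53, 55]

Pooled cuts: [5, 17, 23, 34, 45, 51, 53, 55, 61, 74, 82, 90, 96, 108, 113, 126, 144, 153]

Fragments:
  5→17: 12 bp
  17→23: 6 bp
  23→34: 11 bp
  34→45: 11 bp
  45→51: 6 bp
  51→53: 2 bp
  53→55: 2 bp
  55→61: 6 bp
  61→74: 13 bp
  74→82: 8 bp
  82→90: 8 bp
  90→96: 6 bp
  96→108: 12 bp
  108→113: 5 bp
  113→126: 13 bp
  126→144: 18 bp
  144→153: 9 bp
  153→5 (wrap): 167-153+5 = 19 bp

[2,2,5,6,6,6,6,8,8,9,11,11,12,12,13,13,18,19]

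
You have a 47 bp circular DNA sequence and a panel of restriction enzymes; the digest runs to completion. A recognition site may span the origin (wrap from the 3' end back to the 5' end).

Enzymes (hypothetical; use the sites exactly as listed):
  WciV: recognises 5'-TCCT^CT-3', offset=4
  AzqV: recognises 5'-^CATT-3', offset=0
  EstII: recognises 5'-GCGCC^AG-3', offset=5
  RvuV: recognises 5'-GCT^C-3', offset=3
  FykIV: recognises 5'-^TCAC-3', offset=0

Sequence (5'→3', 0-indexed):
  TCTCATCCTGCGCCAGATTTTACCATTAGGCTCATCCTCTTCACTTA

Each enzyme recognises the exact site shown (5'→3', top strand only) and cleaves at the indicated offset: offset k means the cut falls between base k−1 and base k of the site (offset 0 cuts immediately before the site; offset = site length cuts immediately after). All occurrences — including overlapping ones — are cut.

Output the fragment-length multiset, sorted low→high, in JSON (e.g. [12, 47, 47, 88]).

[2,6,9,9,21]

Per-enzyme occurrences:
  WciV (TCCTCT, off=4): starts [34] → cuts [38]
  AzqV (CATT, off=0): starts [23] → cuts [23]
  EstII (GCGCCAG, off=5): starts [9] → cuts [14]
  RvuV (GCTC, off=3): starts [29] → cuts [32]
  FykIV (TCAC, off=0): starts [40] → cuts [40]

All cut coordinates (distinct, sorted): [14, 23, 32, 38, 40]

Fragments:
  14→23: 9 bp
  23→32: 9 bp
  32→38: 6 bp
  38→40: 2 bp
  40→14 (wrap): 47-40+14 = 21 bp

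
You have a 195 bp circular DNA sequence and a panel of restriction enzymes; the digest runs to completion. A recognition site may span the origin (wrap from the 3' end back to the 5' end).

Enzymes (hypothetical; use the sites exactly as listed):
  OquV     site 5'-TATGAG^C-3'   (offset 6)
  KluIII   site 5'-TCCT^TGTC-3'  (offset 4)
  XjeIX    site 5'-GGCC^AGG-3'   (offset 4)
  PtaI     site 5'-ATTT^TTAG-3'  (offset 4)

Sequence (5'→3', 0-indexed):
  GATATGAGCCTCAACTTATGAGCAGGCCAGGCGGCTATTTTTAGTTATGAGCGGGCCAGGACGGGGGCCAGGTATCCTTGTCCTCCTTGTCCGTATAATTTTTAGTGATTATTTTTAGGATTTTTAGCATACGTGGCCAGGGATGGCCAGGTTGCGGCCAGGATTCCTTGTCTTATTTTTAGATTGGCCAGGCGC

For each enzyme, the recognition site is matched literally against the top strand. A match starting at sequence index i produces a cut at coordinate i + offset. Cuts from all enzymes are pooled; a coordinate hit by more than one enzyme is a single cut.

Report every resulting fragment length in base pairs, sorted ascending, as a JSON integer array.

Site scan:
  OquV (TATGAGC, off=6): starts [2, 16, 45] → cuts [8, 22, 51]
  KluIII (TCCTTGTC, off=4): starts [74, 83, 164] → cuts [78, 87, 168]
  XjeIX (GGCCAGG, off=4): starts [24, 53, 65, 134, 144, 155, 185] → cuts [28, 57, 69, 138, 148, 159, 189]
  PtaI (ATTTTTAG, off=4): starts [36, 97, 110, 119, 174] → cuts [40, 101, 114, 123, 178]

Pooled cuts: [8, 22, 28, 40, 51, 57, 69, 78, 87, 101, 114, 123, 138, 148, 159, 168, 178, 189]

Fragment lengths:
  8→22: 14 bp
  22→28: 6 bp
  28→40: 12 bp
  40→51: 11 bp
  51→57: 6 bp
  57→69: 12 bp
  69→78: 9 bp
  78→87: 9 bp
  87→101: 14 bp
  101→114: 13 bp
  114→123: 9 bp
  123→138: 15 bp
  138→148: 10 bp
  148→159: 11 bp
  159→168: 9 bp
  168→178: 10 bp
  178→189: 11 bp
  189→8 (wrap): 195-189+8 = 14 bp

[6,6,9,9,9,9,10,10,11,11,11,12,12,13,14,14,14,15]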